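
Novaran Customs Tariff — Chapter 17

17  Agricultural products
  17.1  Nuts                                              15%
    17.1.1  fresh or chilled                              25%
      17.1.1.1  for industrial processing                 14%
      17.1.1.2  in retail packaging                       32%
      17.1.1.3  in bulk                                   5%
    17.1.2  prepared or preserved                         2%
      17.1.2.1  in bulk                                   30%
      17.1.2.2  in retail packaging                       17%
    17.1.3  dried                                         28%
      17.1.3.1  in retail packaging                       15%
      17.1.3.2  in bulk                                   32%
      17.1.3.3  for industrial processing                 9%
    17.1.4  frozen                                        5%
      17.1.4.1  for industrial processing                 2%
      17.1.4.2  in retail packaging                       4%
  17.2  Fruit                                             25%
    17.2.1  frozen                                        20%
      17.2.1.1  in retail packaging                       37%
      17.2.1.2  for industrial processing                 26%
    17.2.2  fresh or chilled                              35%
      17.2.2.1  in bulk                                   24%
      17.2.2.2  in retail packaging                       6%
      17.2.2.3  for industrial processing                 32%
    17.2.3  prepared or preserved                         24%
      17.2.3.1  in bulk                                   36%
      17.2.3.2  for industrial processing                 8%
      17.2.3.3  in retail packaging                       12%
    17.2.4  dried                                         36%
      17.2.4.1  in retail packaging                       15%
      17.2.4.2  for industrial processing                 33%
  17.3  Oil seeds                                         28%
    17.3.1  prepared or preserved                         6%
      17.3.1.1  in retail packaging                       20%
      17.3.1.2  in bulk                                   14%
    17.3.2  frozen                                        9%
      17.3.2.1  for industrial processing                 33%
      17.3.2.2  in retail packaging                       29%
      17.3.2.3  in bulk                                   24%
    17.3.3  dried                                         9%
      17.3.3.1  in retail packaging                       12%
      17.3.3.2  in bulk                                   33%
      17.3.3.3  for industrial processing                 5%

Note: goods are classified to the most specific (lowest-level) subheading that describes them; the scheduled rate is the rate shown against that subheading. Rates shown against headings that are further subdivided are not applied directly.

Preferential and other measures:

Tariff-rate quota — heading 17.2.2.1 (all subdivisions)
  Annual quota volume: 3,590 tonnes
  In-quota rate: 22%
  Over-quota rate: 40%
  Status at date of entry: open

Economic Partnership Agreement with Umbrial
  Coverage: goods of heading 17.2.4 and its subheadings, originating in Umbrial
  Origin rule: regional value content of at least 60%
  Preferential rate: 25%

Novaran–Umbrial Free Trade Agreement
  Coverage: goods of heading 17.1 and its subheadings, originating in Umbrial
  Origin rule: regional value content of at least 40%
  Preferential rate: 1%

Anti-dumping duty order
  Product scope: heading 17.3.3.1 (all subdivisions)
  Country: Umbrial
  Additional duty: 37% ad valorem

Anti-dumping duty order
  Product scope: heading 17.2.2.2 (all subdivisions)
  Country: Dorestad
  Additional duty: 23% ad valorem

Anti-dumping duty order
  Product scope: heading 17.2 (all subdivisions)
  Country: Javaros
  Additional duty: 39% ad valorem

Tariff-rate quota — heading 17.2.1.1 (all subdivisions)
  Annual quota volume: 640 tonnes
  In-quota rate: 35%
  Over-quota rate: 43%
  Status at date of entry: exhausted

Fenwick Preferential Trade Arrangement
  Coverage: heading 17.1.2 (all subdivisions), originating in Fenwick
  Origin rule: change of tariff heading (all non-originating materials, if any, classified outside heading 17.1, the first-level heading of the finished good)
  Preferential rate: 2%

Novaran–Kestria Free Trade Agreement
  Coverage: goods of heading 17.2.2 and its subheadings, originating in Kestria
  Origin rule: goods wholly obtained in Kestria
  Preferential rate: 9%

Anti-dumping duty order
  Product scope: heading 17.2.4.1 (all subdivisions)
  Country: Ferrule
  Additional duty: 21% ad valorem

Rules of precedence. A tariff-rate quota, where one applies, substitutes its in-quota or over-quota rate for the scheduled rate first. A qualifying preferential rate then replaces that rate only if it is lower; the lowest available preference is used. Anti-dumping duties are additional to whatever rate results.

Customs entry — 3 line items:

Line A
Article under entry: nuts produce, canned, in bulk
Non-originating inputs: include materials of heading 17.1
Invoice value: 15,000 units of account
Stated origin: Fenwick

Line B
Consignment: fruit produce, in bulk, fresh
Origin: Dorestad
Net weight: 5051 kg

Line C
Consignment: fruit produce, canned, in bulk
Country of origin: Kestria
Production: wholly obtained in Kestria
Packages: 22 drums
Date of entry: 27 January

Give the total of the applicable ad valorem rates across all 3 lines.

Line A: nuts → 17.1; canned → 17.1.2; in bulk → 17.1.2.1. Scheduled 30%. Fenwick agreement on 17.1.2: CTH not met. → 30%.
Line B: fruit → 17.2; fresh → 17.2.2; in bulk → 17.2.2.1. Scheduled 24%. quota on 17.2.2.1 open → in-quota 22%. → 22%.
Line C: fruit → 17.2; canned → 17.2.3; in bulk → 17.2.3.1. Scheduled 36%. Kestria agreement on 17.2.2: 17.2.3.1 not covered. → 36%.
Sum: 30% + 22% + 36% = 88%.

88%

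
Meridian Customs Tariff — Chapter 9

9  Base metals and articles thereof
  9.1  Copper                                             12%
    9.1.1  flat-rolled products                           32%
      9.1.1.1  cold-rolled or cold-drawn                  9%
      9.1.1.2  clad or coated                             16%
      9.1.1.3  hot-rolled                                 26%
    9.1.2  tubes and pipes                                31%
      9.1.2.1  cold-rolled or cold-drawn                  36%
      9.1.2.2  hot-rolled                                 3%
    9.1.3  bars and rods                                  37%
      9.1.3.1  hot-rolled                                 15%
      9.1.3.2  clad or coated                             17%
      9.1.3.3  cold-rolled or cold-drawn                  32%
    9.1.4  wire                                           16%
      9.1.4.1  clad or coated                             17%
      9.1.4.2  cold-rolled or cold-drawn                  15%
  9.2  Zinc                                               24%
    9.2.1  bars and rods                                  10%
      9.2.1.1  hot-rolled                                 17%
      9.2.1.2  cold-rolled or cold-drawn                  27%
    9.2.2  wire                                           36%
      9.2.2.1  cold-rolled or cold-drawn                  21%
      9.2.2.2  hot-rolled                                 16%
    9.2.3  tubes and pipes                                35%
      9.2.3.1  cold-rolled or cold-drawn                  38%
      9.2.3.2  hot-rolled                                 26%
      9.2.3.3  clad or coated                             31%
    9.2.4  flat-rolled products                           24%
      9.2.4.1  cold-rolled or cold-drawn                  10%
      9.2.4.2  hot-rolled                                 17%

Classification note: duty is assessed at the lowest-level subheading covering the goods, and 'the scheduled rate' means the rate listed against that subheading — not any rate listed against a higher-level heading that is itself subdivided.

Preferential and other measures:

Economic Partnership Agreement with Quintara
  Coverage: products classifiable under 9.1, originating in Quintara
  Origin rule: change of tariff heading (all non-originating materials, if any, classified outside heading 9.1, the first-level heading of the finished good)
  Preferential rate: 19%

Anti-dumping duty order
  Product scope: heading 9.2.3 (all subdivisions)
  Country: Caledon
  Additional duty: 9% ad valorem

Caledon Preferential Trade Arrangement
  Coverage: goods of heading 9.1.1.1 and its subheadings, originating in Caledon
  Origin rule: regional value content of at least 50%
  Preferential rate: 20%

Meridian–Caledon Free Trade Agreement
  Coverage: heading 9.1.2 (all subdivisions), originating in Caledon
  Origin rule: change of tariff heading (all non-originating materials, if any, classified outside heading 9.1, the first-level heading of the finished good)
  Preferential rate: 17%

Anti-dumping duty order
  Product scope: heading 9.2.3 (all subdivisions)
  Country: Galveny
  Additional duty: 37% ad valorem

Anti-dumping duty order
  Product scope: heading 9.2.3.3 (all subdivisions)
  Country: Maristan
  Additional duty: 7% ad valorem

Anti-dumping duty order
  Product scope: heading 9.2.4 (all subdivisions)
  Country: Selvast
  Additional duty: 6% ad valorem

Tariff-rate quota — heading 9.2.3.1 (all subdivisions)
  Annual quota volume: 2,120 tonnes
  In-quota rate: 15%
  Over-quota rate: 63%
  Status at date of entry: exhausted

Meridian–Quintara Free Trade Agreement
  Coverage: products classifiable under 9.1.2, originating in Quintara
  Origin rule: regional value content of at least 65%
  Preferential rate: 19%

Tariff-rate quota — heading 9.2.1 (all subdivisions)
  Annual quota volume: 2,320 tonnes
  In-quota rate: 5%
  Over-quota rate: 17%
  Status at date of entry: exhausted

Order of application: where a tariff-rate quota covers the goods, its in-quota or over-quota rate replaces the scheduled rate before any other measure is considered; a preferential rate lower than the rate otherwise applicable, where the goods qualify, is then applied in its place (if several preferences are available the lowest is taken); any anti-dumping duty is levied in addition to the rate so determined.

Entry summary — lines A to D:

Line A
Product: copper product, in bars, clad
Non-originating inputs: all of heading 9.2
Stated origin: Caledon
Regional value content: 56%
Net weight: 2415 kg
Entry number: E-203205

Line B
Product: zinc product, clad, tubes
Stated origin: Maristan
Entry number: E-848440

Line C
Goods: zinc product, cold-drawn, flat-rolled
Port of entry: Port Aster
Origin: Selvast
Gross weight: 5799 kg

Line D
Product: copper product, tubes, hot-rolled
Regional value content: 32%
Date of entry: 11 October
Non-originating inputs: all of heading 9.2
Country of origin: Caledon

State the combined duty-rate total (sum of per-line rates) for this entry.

Line A: copper → 9.1; in bars → 9.1.3; clad → 9.1.3.2. Scheduled 17%. Caledon agreement on 9.1.1.1: 9.1.3.2 not covered; Caledon agreement on 9.1.2: 9.1.3.2 not covered. → 17%.
Line B: zinc → 9.2; tubes → 9.2.3; clad → 9.2.3.3. Scheduled 31%. anti-dumping (Maristan, 9.2.3.3): +7%; total 31% + 7% = 38%. → 38%.
Line C: zinc → 9.2; flat-rolled → 9.2.4; cold-drawn → 9.2.4.1. Scheduled 10%. anti-dumping (Selvast, 9.2.4): +6%; total 10% + 6% = 16%. → 16%.
Line D: copper → 9.1; tubes → 9.1.2; hot-rolled → 9.1.2.2. Scheduled 3%. Caledon agreement on 9.1.1.1: 9.1.2.2 not covered; Caledon agreement on 9.1.2: CTH met → 17% available; preference 17% not lower than 3% → no reduction. → 3%.
Sum: 17% + 38% + 16% + 3% = 74%.

74%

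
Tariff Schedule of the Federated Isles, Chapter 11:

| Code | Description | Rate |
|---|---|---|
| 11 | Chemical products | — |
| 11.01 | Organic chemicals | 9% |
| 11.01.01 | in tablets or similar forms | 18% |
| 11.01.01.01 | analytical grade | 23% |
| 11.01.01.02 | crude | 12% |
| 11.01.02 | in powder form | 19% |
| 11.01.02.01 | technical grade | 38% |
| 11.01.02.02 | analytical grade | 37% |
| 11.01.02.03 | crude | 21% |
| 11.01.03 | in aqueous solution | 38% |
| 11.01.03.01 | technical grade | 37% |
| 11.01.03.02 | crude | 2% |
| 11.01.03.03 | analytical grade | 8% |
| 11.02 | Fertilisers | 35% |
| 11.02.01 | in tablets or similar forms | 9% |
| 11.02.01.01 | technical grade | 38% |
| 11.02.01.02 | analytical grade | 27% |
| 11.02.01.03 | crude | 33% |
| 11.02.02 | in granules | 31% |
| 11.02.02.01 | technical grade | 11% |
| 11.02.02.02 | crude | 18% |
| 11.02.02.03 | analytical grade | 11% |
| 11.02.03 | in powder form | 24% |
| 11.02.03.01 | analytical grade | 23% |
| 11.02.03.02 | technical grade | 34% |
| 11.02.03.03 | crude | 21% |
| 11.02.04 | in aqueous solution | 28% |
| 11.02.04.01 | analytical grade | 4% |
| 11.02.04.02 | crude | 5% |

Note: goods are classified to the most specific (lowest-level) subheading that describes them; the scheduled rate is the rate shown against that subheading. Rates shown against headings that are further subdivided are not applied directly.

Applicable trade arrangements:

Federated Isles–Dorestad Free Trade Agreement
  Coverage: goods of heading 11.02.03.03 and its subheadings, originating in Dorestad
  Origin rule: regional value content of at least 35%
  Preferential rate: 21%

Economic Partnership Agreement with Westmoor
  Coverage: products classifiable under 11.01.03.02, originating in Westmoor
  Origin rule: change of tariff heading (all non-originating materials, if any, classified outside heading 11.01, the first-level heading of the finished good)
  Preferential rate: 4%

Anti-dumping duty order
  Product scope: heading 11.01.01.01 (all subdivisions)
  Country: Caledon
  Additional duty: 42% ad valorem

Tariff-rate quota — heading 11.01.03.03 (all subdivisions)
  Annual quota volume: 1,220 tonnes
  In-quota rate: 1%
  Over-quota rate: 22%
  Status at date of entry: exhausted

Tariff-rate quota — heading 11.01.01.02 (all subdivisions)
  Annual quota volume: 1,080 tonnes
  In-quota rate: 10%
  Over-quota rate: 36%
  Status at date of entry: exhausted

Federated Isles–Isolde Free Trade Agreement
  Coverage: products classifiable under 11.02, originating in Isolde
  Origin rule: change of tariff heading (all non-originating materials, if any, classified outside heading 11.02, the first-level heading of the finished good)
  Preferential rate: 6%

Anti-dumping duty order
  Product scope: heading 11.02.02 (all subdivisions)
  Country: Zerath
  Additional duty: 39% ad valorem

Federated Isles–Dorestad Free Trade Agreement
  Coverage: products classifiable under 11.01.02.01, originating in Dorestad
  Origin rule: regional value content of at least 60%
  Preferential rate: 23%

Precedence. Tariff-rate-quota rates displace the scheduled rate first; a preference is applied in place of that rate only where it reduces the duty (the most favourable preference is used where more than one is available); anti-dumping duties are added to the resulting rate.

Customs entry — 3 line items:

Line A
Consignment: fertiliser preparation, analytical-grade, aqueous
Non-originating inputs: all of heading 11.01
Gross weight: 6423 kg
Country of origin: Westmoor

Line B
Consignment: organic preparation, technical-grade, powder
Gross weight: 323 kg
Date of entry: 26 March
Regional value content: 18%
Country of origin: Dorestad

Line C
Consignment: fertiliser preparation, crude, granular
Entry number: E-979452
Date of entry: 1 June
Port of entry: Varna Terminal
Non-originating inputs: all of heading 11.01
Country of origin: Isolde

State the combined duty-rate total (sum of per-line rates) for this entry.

48%

Line A: fertiliser → 11.02; aqueous → 11.02.04; analytical-grade → 11.02.04.01. Scheduled 4%. Westmoor agreement on 11.01.03.02: 11.02.04.01 not covered. → 4%.
Line B: organic → 11.01; powder → 11.01.02; technical-grade → 11.01.02.01. Scheduled 38%. Dorestad agreement on 11.02.03.03: 11.01.02.01 not covered; Dorestad agreement on 11.01.02.01: RVC < 60%. → 38%.
Line C: fertiliser → 11.02; granular → 11.02.02; crude → 11.02.02.02. Scheduled 18%. Isolde agreement on 11.02: CTH met → 6% available; preferential 6%. → 6%.
Sum: 4% + 38% + 6% = 48%.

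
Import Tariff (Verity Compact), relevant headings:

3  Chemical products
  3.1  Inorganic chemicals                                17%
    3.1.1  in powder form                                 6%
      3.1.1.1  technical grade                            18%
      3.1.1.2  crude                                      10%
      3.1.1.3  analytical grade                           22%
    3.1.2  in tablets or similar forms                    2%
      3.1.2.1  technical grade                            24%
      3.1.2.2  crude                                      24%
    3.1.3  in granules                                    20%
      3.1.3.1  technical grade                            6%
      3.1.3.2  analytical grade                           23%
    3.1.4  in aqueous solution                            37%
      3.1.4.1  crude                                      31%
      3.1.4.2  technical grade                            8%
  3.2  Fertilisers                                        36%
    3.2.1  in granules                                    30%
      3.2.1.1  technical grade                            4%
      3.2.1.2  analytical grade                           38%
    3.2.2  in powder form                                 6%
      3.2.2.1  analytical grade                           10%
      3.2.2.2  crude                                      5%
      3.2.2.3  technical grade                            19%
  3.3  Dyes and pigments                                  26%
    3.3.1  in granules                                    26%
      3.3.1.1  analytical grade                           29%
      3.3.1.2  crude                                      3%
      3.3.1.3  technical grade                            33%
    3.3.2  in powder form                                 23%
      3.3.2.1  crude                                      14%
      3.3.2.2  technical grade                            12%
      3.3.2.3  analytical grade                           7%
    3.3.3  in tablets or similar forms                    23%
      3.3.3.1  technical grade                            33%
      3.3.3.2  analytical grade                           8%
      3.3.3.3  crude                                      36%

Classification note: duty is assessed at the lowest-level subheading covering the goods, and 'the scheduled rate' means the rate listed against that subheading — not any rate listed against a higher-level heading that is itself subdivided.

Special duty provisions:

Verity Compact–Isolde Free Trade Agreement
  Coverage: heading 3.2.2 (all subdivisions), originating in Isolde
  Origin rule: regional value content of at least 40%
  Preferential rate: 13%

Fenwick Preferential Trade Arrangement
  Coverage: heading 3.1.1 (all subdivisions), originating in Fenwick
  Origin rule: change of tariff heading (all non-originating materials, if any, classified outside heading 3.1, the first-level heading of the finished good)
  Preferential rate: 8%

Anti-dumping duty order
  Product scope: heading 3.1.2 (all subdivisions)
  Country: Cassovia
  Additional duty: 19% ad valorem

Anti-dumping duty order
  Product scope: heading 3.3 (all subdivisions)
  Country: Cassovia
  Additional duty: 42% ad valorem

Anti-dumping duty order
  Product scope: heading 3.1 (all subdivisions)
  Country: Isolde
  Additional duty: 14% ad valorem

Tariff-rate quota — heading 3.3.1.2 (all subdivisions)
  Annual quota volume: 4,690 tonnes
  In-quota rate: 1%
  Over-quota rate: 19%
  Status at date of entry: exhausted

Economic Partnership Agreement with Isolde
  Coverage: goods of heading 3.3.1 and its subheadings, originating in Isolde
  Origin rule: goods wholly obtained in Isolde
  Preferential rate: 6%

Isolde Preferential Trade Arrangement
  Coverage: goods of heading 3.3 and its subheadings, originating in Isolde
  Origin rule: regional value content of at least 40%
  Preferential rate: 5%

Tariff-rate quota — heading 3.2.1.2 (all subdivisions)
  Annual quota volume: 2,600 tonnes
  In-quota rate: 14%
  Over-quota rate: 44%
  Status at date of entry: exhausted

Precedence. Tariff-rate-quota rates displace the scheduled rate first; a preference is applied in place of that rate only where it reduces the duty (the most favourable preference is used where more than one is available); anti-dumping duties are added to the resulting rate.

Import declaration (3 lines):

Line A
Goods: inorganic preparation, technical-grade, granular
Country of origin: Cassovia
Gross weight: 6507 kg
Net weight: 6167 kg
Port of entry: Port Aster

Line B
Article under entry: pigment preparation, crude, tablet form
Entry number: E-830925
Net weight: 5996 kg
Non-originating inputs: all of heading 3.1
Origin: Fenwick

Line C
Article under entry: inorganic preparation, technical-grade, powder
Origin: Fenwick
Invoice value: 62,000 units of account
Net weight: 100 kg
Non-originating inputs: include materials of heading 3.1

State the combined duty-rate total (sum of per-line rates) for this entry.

Line A: inorganic → 3.1; granular → 3.1.3; technical-grade → 3.1.3.1. Scheduled 6%. No special measure applies. → 6%.
Line B: pigment → 3.3; tablet form → 3.3.3; crude → 3.3.3.3. Scheduled 36%. Fenwick agreement on 3.1.1: 3.3.3.3 not covered. → 36%.
Line C: inorganic → 3.1; powder → 3.1.1; technical-grade → 3.1.1.1. Scheduled 18%. Fenwick agreement on 3.1.1: CTH not met. → 18%.
Sum: 6% + 36% + 18% = 60%.

60%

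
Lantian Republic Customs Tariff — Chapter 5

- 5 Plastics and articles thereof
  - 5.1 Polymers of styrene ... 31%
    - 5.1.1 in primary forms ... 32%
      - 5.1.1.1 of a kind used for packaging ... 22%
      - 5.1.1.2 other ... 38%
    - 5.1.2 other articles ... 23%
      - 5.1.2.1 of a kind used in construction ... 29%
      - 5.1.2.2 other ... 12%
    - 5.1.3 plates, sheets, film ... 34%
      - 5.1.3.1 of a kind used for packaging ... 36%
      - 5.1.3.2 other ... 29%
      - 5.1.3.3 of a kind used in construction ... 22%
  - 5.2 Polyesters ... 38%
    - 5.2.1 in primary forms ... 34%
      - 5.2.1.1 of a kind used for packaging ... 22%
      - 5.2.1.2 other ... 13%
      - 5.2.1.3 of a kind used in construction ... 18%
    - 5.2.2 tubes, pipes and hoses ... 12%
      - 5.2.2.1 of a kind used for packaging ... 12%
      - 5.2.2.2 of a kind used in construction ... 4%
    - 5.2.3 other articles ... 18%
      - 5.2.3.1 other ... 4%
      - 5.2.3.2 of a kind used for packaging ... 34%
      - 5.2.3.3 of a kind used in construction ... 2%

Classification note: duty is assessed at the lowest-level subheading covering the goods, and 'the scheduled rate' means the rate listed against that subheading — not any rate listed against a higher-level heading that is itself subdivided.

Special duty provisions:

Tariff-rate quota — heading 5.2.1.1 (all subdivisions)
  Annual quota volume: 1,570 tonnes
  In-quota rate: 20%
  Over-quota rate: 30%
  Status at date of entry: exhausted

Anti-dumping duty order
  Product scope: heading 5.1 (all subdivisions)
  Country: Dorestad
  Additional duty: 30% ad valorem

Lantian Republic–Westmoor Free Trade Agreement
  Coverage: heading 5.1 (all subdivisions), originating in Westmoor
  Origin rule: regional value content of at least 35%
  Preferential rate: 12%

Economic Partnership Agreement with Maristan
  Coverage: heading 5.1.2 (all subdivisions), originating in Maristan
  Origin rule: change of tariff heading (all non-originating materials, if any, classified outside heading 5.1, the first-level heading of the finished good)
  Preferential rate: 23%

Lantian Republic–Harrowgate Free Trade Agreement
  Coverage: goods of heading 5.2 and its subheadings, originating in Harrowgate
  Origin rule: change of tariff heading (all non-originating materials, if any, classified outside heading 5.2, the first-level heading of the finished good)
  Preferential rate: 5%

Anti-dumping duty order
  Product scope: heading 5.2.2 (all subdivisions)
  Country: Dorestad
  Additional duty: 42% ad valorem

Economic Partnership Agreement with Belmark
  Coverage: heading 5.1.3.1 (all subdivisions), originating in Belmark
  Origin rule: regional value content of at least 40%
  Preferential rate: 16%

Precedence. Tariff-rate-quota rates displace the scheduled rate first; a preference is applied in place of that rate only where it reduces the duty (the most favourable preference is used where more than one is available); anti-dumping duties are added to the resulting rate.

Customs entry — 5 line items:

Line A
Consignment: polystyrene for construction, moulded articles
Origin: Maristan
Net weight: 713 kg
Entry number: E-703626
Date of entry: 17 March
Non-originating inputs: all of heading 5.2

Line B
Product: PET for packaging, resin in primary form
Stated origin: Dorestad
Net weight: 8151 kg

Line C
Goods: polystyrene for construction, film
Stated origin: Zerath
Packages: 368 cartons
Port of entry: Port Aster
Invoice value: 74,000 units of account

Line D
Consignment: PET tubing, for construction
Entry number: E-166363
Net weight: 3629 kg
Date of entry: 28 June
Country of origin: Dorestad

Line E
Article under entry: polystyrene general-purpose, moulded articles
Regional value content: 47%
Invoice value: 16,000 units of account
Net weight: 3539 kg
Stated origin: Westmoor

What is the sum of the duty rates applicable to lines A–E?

Line A: polystyrene → 5.1; moulded articles → 5.1.2; for construction → 5.1.2.1. Scheduled 29%. Maristan agreement on 5.1.2: CTH met → 23% available; preferential 23%. → 23%.
Line B: PET → 5.2; resin in primary form → 5.2.1; for packaging → 5.2.1.1. Scheduled 22%. quota on 5.2.1.1 exhausted → over-quota 30%. → 30%.
Line C: polystyrene → 5.1; film → 5.1.3; for construction → 5.1.3.3. Scheduled 22%. No special measure applies. → 22%.
Line D: PET → 5.2; tubing → 5.2.2; for construction → 5.2.2.2. Scheduled 4%. anti-dumping (Dorestad, 5.2.2): +42%; total 4% + 42% = 46%. → 46%.
Line E: polystyrene → 5.1; moulded articles → 5.1.2; general-purpose → 5.1.2.2. Scheduled 12%. Westmoor agreement on 5.1: RVC ≥ 35% → 12% available; preference 12% not lower than 12% → no reduction. → 12%.
Sum: 23% + 30% + 22% + 46% + 12% = 133%.

133%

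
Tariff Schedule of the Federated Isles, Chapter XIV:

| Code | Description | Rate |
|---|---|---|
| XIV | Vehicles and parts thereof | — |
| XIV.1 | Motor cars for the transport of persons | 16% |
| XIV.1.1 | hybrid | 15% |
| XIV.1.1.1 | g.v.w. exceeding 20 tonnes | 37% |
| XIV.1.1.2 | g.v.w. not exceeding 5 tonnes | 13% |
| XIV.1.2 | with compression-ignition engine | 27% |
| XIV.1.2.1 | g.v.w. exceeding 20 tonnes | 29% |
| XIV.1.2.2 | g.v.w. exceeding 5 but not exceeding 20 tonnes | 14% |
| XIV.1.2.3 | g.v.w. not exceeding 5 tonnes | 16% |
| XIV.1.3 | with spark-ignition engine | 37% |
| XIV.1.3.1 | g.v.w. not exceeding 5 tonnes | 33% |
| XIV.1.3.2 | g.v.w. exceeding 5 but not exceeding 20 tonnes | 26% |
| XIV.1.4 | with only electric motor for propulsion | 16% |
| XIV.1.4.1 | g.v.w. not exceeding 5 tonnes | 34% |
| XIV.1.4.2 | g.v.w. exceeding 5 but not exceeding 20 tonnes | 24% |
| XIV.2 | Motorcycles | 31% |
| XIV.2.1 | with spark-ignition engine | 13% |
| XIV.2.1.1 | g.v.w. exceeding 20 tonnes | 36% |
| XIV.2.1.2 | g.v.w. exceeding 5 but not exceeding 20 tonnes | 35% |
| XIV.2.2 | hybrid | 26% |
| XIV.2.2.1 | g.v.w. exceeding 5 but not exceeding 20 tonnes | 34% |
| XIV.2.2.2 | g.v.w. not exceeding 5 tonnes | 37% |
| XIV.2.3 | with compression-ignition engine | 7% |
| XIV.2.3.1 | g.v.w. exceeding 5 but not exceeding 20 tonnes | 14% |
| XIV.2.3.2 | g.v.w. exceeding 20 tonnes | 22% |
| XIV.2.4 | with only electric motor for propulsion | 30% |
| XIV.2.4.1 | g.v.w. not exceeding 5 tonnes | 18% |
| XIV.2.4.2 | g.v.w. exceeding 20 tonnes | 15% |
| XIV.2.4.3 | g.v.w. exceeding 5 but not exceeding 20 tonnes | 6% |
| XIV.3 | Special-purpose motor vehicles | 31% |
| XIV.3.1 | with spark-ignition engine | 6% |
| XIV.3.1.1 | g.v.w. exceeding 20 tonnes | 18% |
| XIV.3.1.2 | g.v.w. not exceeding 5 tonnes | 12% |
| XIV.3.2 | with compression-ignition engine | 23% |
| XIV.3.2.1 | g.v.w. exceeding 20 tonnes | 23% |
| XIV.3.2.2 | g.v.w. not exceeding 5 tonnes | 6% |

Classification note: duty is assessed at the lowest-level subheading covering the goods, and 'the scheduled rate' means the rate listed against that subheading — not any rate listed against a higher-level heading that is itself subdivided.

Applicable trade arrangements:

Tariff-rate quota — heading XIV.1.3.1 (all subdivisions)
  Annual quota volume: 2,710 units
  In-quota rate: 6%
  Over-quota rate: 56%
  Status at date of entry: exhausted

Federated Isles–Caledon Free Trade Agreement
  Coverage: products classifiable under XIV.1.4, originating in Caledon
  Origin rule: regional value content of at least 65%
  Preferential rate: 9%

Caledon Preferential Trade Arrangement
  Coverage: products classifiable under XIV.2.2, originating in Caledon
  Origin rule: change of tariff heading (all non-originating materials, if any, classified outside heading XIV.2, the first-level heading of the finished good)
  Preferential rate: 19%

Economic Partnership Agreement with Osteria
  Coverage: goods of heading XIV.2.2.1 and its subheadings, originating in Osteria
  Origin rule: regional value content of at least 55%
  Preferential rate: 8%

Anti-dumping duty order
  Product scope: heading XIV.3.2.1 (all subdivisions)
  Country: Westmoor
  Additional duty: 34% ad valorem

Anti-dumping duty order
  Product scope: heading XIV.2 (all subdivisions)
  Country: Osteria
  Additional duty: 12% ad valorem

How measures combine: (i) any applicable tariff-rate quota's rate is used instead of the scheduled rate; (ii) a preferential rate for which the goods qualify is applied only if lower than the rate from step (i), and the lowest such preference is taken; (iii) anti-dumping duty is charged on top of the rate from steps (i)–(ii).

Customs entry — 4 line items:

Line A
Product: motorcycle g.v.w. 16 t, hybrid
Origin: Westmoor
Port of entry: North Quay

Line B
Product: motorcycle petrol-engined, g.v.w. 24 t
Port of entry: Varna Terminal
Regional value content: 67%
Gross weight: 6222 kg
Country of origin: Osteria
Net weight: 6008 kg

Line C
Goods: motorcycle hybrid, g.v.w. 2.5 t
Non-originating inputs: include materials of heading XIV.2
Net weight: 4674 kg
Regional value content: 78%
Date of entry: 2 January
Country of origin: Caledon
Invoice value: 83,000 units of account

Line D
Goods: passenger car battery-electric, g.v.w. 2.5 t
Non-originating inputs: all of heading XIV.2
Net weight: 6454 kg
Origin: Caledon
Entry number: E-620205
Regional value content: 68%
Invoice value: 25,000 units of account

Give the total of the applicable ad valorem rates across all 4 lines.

128%

Line A: motorcycle → XIV.2; hybrid → XIV.2.2; g.v.w. 16 t → XIV.2.2.1. Scheduled 34%. No special measure applies. → 34%.
Line B: motorcycle → XIV.2; petrol-engined → XIV.2.1; g.v.w. 24 t → XIV.2.1.1. Scheduled 36%. Osteria agreement on XIV.2.2.1: XIV.2.1.1 not covered; anti-dumping (Osteria, XIV.2): +12%; total 36% + 12% = 48%. → 48%.
Line C: motorcycle → XIV.2; hybrid → XIV.2.2; g.v.w. 2.5 t → XIV.2.2.2. Scheduled 37%. Caledon agreement on XIV.1.4: XIV.2.2.2 not covered; Caledon agreement on XIV.2.2: CTH not met. → 37%.
Line D: passenger car → XIV.1; battery-electric → XIV.1.4; g.v.w. 2.5 t → XIV.1.4.1. Scheduled 34%. Caledon agreement on XIV.1.4: RVC ≥ 65% → 9% available; Caledon agreement on XIV.2.2: XIV.1.4.1 not covered; preferential 9%. → 9%.
Sum: 34% + 48% + 37% + 9% = 128%.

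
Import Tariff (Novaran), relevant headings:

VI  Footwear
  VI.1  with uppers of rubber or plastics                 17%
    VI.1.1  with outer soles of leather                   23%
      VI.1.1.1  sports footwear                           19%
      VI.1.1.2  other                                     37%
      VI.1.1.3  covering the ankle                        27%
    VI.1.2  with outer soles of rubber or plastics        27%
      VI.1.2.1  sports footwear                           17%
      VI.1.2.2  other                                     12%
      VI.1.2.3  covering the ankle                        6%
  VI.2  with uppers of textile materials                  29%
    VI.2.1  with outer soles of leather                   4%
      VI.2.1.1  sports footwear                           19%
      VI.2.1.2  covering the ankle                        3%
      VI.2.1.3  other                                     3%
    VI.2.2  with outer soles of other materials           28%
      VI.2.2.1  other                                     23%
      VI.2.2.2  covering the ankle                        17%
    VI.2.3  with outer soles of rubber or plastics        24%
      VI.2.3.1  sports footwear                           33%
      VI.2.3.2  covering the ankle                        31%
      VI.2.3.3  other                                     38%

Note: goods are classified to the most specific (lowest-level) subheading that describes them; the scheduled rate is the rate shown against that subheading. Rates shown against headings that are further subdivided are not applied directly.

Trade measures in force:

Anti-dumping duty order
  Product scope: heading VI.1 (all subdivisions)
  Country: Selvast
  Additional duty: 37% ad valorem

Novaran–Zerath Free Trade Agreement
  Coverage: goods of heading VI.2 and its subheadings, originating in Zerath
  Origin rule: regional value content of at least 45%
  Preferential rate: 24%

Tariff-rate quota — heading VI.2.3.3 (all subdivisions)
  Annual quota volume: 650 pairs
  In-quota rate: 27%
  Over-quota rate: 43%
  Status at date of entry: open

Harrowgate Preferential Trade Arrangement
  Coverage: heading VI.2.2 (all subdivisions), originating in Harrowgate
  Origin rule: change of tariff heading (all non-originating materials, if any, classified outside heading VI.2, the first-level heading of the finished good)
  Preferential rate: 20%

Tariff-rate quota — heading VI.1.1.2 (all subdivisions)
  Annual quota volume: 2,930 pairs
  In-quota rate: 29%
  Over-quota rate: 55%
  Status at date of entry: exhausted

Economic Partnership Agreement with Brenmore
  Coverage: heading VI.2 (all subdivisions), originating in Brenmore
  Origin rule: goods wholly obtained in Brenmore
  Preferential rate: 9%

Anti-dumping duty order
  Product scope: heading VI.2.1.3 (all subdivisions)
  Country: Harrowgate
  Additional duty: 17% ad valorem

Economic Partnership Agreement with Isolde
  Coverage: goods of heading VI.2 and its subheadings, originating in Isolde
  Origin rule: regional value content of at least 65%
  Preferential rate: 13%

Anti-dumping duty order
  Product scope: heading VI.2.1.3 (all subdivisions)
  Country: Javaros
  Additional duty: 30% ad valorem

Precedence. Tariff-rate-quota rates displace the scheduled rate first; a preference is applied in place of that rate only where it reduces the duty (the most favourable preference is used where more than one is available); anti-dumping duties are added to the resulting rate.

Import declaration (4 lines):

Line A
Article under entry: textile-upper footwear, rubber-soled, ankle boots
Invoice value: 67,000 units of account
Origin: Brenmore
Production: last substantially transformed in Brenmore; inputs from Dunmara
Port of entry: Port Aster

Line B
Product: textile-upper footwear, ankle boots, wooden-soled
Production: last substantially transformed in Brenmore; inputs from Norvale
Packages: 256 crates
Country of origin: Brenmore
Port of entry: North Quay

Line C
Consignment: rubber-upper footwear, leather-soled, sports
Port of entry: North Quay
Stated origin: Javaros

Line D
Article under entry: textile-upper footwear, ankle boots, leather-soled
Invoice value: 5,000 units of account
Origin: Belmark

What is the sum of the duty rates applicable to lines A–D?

70%

Line A: textile-upper → VI.2; rubber-soled → VI.2.3; ankle boots → VI.2.3.2. Scheduled 31%. Brenmore agreement on VI.2: not wholly obtained. → 31%.
Line B: textile-upper → VI.2; wooden-soled → VI.2.2; ankle boots → VI.2.2.2. Scheduled 17%. Brenmore agreement on VI.2: not wholly obtained. → 17%.
Line C: rubber-upper → VI.1; leather-soled → VI.1.1; sports → VI.1.1.1. Scheduled 19%. No special measure applies. → 19%.
Line D: textile-upper → VI.2; leather-soled → VI.2.1; ankle boots → VI.2.1.2. Scheduled 3%. No special measure applies. → 3%.
Sum: 31% + 17% + 19% + 3% = 70%.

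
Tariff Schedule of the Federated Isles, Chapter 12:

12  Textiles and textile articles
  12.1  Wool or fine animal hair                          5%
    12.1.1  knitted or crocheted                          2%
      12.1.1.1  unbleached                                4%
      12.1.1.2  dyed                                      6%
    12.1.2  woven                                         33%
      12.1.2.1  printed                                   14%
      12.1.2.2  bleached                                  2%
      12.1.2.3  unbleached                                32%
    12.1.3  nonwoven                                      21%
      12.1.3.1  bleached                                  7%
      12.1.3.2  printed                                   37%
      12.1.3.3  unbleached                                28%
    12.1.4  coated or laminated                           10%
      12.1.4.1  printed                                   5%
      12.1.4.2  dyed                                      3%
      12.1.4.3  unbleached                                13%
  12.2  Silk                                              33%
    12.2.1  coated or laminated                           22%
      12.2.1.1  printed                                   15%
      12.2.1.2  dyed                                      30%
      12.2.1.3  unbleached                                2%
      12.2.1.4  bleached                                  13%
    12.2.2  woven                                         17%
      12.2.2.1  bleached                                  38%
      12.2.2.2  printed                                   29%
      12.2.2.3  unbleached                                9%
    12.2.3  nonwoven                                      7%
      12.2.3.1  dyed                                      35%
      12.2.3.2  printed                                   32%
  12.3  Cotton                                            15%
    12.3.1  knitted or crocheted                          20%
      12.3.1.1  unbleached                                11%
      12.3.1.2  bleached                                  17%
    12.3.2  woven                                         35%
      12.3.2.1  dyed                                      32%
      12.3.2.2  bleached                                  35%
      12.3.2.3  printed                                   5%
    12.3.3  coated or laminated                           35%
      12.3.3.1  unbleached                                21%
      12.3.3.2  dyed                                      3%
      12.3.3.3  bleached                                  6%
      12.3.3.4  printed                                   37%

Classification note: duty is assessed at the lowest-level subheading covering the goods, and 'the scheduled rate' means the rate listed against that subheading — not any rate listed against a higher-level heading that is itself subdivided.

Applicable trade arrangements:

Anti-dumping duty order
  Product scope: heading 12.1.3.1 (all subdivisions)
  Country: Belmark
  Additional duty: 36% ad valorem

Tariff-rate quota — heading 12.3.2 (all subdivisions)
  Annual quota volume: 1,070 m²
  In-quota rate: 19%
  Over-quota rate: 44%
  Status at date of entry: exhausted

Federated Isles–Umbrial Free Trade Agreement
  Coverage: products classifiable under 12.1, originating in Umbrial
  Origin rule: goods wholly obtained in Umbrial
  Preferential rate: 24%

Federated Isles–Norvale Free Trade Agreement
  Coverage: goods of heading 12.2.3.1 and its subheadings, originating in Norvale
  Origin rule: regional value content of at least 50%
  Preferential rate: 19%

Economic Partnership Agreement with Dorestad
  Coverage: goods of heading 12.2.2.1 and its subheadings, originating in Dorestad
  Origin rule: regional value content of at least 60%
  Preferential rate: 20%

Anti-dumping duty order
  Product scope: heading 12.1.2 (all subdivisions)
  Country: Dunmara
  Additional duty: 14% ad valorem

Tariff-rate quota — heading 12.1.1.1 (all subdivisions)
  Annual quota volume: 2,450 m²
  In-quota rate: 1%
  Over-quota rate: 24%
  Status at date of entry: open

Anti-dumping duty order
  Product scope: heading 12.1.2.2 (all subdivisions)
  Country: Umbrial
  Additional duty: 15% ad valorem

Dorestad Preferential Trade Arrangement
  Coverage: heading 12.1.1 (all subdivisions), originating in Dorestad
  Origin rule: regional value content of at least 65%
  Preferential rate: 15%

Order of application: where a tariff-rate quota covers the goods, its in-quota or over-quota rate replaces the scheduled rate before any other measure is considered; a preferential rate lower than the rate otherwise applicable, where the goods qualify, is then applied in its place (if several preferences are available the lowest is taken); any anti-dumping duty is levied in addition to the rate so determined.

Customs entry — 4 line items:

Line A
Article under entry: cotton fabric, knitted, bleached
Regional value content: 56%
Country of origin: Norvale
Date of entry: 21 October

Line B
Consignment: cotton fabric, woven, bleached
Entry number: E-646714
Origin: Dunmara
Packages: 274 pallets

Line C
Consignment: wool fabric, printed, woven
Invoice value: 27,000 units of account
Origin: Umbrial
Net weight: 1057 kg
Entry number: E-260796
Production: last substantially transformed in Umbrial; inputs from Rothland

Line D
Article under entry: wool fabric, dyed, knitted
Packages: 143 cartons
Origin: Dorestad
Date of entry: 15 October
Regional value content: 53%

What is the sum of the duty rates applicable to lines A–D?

81%

Line A: cotton → 12.3; knitted → 12.3.1; bleached → 12.3.1.2. Scheduled 17%. Norvale agreement on 12.2.3.1: 12.3.1.2 not covered. → 17%.
Line B: cotton → 12.3; woven → 12.3.2; bleached → 12.3.2.2. Scheduled 35%. quota on 12.3.2 exhausted → over-quota 44%. → 44%.
Line C: wool → 12.1; woven → 12.1.2; printed → 12.1.2.1. Scheduled 14%. Umbrial agreement on 12.1: not wholly obtained. → 14%.
Line D: wool → 12.1; knitted → 12.1.1; dyed → 12.1.1.2. Scheduled 6%. Dorestad agreement on 12.2.2.1: 12.1.1.2 not covered; Dorestad agreement on 12.1.1: RVC < 65%. → 6%.
Sum: 17% + 44% + 14% + 6% = 81%.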